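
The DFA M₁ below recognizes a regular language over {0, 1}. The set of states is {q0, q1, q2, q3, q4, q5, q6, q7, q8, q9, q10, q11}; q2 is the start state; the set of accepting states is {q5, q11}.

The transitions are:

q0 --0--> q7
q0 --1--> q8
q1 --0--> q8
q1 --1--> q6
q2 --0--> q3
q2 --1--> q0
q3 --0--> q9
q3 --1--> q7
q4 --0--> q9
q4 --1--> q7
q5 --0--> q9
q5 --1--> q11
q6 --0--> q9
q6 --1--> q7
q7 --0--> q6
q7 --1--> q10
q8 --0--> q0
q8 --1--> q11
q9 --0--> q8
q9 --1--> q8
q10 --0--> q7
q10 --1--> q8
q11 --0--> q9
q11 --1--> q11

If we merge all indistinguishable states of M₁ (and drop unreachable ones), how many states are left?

States {q1,q4,q5} cannot be reached from the start state, so discard them.
Start with accepting vs non-accepting: {q11} | {q0,q2,q3,q6,q7,q8,q9,q10}.
Split {q0,q2,q3,q6,q7,q8,q9,q10} by δ(·,1) → {q0,q2,q3,q6,q7,q9,q10} and {q8}.
Refine {q0,q2,q3,q6,q7,q9,q10} on symbol 0: members go to different blocks, giving {q0,q2,q3,q6,q7,q10} and {q9}.
Refine {q0,q2,q3,q6,q7,q10} on symbol 0: members go to different blocks, giving {q0,q2,q7,q10} and {q3,q6}.
Split {q0,q2,q7,q10} by δ(·,0) → {q0,q10} and {q2,q7}.
Stable partition: {q11} | {q0,q10} | {q8} | {q9} | {q3,q6} | {q2,q7} — 6 equivalence classes.

6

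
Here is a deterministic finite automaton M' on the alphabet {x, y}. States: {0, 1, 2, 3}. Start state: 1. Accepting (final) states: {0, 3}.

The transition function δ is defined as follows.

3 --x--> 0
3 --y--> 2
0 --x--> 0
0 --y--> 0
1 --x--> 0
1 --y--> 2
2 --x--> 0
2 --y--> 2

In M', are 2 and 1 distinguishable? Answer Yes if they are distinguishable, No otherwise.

No

First remove the unreachable states {3}; 3 states remain.
P0 = {0} | {1,2}.
Stable partition: {0} | {1,2} — 2 equivalence classes.
2 and 1 lie in the same block of the stable partition, so they are equivalent — no string distinguishes them.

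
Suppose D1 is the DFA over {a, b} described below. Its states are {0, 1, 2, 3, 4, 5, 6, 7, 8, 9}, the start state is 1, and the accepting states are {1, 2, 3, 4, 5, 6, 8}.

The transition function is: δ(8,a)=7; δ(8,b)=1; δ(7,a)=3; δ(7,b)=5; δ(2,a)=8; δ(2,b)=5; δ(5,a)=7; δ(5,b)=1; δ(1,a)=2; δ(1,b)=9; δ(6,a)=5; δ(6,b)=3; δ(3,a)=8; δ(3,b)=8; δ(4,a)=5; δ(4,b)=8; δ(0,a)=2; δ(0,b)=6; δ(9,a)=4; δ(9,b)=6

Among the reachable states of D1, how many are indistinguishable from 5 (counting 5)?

2

Reachable states from the start: {1,2,3,4,5,6,7,8,9}. Unreachable: {0} — drop them.
Start with accepting vs non-accepting: {1,2,3,4,5,6,8} | {7,9}.
On input a, block {1,2,3,4,5,6,8} splits into {1,2,3,4,6} and {5,8}.
On input a, block {1,2,3,4,6} splits into {2,3,4,6} and {1}.
Split {2,3,4,6} by δ(·,b) → {2,3,4} and {6}.
On input b, block {7,9} splits into {7} and {9}.
No further refinement is possible. Final partition (6 blocks): {2,3,4} | {7} | {5,8} | {1} | {6} | {9}.
The equivalence class containing 5 is {5,8}, of size 2.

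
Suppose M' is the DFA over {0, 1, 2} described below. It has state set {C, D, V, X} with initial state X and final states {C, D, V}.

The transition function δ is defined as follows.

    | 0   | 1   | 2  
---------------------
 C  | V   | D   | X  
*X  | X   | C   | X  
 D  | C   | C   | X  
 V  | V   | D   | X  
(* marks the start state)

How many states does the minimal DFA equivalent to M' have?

Every state is reachable, so we keep all 4.
Initial partition by acceptance: {C,D,V} | {X}.
No further refinement is possible. Final partition (2 blocks): {C,D,V} | {X}.

2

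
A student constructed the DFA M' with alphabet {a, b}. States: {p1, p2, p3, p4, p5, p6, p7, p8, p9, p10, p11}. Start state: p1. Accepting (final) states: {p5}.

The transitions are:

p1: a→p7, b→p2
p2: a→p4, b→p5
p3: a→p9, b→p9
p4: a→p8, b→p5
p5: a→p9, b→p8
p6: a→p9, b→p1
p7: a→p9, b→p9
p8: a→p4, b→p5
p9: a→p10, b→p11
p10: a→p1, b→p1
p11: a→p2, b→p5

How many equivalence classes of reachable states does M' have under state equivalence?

First remove the unreachable states {p3,p6}; 9 states remain.
Initial partition by acceptance: {p5} | {p1,p2,p4,p7,p8,p9,p10,p11}.
Split {p1,p2,p4,p7,p8,p9,p10,p11} by δ(·,b) → {p1,p7,p9,p10} and {p2,p4,p8,p11}.
Split {p1,p7,p9,p10} by δ(·,b) → {p1,p9} and {p7,p10}.
Stable partition: {p5} | {p1,p9} | {p2,p4,p8,p11} | {p7,p10} — 4 equivalence classes.

4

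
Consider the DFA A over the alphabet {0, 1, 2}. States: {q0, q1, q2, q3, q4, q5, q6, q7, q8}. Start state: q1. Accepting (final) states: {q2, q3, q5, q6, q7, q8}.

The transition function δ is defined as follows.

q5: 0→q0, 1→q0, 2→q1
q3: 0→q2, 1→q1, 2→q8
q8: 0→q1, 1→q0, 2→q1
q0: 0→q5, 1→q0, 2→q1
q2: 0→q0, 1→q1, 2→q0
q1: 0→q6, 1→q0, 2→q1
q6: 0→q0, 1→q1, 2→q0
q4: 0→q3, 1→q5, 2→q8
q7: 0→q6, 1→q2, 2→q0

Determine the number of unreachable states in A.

5

No path from q1 leads to q2, q3, q4, q7, q8; the other 4 states are all reachable.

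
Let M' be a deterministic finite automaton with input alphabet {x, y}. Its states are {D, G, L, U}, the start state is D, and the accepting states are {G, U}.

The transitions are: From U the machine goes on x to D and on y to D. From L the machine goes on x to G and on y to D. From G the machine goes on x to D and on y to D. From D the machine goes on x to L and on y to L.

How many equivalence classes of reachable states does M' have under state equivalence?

3

States {U} cannot be reached from the start state, so discard them.
Start with accepting vs non-accepting: {G} | {D,L}.
Split {D,L} by δ(·,x) → {D} and {L}.
Stable partition: {G} | {D} | {L} — 3 equivalence classes.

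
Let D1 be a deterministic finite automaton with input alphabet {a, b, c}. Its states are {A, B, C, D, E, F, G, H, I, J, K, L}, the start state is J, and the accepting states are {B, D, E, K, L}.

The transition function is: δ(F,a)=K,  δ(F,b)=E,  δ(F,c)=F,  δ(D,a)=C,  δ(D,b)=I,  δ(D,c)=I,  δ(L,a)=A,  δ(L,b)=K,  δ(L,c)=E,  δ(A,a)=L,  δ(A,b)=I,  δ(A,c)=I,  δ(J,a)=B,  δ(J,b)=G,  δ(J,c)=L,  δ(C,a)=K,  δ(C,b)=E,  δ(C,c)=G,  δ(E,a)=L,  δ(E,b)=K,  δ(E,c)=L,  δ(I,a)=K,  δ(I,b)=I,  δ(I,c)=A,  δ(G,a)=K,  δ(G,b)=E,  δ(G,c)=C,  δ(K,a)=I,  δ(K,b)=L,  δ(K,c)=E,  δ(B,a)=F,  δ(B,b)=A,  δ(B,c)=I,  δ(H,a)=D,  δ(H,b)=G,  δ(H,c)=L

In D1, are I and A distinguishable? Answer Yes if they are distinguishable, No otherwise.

No

States {D,H} cannot be reached from the start state, so discard them.
P0 = {B,E,K,L} | {A,C,F,G,I,J}.
On input a, block {B,E,K,L} splits into {B,K,L} and {E}.
Split {B,K,L} by δ(·,b) → {K,L} and {B}.
Refine {A,C,F,G,I,J} on symbol a: members go to different blocks, giving {A,C,F,G,I} and {J}.
Split {A,C,F,G,I} by δ(·,b) → {C,F,G} and {A,I}.
The partition is now stable with 6 blocks: {K,L} | {C,F,G} | {E} | {B} | {J} | {A,I}.
I and A lie in the same block of the stable partition, so they are equivalent — no string distinguishes them.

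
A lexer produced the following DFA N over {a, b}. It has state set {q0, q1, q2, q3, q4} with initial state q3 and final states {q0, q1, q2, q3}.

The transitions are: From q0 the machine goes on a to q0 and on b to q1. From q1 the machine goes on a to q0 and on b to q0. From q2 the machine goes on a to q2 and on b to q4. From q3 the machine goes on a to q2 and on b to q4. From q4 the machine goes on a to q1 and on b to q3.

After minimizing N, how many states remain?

3

All states are reachable from the start state.
P0 = {q0,q1,q2,q3} | {q4}.
Split {q0,q1,q2,q3} by δ(·,b) → {q0,q1} and {q2,q3}.
No further refinement is possible. Final partition (3 blocks): {q0,q1} | {q4} | {q2,q3}.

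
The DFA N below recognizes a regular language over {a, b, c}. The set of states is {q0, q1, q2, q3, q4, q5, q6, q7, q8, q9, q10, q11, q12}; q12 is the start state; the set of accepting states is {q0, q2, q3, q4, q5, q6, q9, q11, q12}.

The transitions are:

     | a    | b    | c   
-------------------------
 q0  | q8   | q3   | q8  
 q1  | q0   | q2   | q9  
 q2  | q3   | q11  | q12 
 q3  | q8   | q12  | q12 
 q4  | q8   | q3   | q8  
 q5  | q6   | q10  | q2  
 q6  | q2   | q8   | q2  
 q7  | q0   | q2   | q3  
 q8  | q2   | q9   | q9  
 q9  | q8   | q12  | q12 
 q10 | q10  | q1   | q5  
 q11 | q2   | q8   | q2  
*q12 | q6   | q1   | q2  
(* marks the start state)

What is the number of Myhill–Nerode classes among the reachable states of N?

States {q4,q5,q7,q10} cannot be reached from the start state, so discard them.
Start with accepting vs non-accepting: {q0,q2,q3,q6,q9,q11,q12} | {q1,q8}.
On input a, block {q0,q2,q3,q6,q9,q11,q12} splits into {q2,q6,q11,q12} and {q0,q3,q9}.
On input a, block {q2,q6,q11,q12} splits into {q6,q11,q12} and {q2}.
On input a, block {q6,q11,q12} splits into {q6,q11} and {q12}.
Refine {q1,q8} on symbol a: members go to different blocks, giving {q1} and {q8}.
Split {q0,q3,q9} by δ(·,b) → {q3,q9} and {q0}.
Stable partition: {q6,q11} | {q1} | {q3,q9} | {q2} | {q12} | {q8} | {q0} — 7 equivalence classes.

7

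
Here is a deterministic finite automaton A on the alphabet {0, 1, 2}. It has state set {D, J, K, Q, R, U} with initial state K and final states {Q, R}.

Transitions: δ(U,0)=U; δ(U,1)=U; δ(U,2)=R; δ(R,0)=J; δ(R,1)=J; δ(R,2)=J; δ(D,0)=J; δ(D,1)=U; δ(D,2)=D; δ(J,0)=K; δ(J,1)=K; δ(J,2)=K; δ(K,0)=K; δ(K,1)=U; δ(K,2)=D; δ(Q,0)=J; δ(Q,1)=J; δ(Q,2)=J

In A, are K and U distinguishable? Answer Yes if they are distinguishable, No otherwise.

Yes

First remove the unreachable states {Q}; 5 states remain.
P0 = {R} | {D,J,K,U}.
Split {D,J,K,U} by δ(·,2) → {D,J,K} and {U}.
On input 1, block {D,J,K} splits into {D,K} and {J}.
Split {D,K} by δ(·,0) → {K} and {D}.
The partition is now stable with 5 blocks: {R} | {K} | {U} | {J} | {D}.
K and U end up in different blocks, so they are distinguishable. For instance, the string '2' is accepted from only U.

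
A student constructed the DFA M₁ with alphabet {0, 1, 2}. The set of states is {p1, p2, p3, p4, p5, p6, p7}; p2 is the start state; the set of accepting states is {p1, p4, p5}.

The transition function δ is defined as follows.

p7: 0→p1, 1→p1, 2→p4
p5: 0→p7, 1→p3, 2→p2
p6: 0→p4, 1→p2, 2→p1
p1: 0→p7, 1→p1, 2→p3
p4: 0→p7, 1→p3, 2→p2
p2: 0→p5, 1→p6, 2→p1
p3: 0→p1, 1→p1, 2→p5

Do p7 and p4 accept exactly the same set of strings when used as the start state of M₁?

No

Every state is reachable, so we keep all 7.
Start with accepting vs non-accepting: {p1,p4,p5} | {p2,p3,p6,p7}.
Split {p1,p4,p5} by δ(·,1) → {p4,p5} and {p1}.
Refine {p2,p3,p6,p7} on symbol 0: members go to different blocks, giving {p2,p6} and {p3,p7}.
No further refinement is possible. Final partition (4 blocks): {p4,p5} | {p2,p6} | {p1} | {p3,p7}.
p7 and p4 end up in different blocks, so they are distinguishable. For instance, the string 'ε' is accepted from only p4.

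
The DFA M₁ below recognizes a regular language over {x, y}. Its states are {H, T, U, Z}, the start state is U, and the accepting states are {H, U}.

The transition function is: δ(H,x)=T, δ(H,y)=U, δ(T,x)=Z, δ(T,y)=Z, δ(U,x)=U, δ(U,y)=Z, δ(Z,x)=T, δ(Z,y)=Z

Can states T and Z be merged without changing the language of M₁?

First remove the unreachable states {H}; 3 states remain.
Initial partition by acceptance: {U} | {T,Z}.
Stable partition: {U} | {T,Z} — 2 equivalence classes.
T and Z lie in the same block of the stable partition, so they are equivalent — no string distinguishes them.

Yes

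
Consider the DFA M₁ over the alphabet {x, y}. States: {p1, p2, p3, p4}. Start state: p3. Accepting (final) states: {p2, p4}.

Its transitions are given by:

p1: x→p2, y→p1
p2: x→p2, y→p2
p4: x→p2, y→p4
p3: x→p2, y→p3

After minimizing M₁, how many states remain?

First remove the unreachable states {p1,p4}; 2 states remain.
Start with accepting vs non-accepting: {p2} | {p3}.
Stable partition: {p2} | {p3} — 2 equivalence classes.

2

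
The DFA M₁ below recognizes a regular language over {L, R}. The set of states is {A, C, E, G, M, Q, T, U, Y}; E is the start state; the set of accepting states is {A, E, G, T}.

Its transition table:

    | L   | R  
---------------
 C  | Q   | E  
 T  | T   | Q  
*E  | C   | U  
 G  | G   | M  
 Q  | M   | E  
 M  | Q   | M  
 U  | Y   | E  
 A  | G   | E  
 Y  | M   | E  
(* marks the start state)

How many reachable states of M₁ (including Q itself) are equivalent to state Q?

2

States {A,G,T} cannot be reached from the start state, so discard them.
P0 = {E} | {C,M,Q,U,Y}.
Split {C,M,Q,U,Y} by δ(·,R) → {C,Q,U,Y} and {M}.
On input L, block {C,Q,U,Y} splits into {C,U} and {Q,Y}.
The partition is now stable with 4 blocks: {E} | {C,U} | {M} | {Q,Y}.
State Q belongs to the block {Q,Y}, which has 2 states.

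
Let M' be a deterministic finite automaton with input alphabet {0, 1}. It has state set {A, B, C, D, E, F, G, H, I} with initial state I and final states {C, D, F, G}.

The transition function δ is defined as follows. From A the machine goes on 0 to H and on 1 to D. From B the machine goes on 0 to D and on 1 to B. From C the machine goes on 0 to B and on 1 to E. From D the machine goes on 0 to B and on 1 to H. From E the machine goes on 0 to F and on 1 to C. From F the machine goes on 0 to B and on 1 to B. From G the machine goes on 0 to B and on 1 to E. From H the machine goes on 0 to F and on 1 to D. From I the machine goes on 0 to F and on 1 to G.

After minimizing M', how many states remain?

Reachable states from the start: {B,C,D,E,F,G,H,I}. Unreachable: {A} — drop them.
P0 = {C,D,F,G} | {B,E,H,I}.
Refine {B,E,H,I} on symbol 1: members go to different blocks, giving {E,H,I} and {B}.
On input 1, block {C,D,F,G} splits into {C,D,G} and {F}.
No further refinement is possible. Final partition (4 blocks): {C,D,G} | {E,H,I} | {B} | {F}.

4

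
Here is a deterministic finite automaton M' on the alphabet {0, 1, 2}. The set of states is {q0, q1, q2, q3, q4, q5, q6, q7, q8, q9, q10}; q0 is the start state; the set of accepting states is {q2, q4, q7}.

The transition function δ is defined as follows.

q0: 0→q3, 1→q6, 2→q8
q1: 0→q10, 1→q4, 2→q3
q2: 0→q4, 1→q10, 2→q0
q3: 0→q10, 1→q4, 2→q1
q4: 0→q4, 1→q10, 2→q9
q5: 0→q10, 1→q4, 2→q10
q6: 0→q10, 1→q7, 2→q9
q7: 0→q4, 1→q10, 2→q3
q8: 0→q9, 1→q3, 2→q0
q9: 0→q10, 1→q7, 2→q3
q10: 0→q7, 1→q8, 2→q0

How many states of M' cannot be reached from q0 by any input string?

2

Starting at q0 and following transitions, the reachable set is {q0, q1, q3, q4, q6, q7, q8, q9, q10}. That leaves q2, q5 unreachable — 2 in total.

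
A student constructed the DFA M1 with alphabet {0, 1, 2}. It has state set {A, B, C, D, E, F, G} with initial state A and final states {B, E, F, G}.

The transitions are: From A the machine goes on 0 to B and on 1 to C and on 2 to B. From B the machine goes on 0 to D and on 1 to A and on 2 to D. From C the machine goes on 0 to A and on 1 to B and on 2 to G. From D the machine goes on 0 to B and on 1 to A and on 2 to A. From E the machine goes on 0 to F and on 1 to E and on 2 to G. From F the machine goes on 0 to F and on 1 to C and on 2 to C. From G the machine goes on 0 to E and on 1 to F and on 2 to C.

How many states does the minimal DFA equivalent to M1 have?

All states are reachable from the start state.
Initial partition by acceptance: {B,E,F,G} | {A,C,D}.
Refine {B,E,F,G} on symbol 0: members go to different blocks, giving {E,F,G} and {B}.
Split {E,F,G} by δ(·,1) → {E,G} and {F}.
Split {E,G} by δ(·,0) → {E} and {G}.
Split {A,C,D} by δ(·,0) → {A,D} and {C}.
Refine {A,D} on symbol 1: members go to different blocks, giving {A} and {D}.
The partition is now stable with 7 blocks: {E} | {A} | {B} | {F} | {G} | {C} | {D}.

7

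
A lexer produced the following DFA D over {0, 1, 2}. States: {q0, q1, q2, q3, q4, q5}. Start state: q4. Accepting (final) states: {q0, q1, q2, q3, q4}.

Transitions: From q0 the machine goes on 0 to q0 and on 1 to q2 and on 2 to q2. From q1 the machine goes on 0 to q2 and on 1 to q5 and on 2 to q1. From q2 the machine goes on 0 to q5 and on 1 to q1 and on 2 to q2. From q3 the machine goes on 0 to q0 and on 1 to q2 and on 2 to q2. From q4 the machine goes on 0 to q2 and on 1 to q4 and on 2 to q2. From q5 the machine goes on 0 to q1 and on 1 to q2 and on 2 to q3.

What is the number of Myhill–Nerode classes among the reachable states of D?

5

Every state is reachable, so we keep all 6.
P0 = {q0,q1,q2,q3,q4} | {q5}.
Refine {q0,q1,q2,q3,q4} on symbol 0: members go to different blocks, giving {q0,q1,q3,q4} and {q2}.
Refine {q0,q1,q3,q4} on symbol 0: members go to different blocks, giving {q0,q3} and {q1,q4}.
Refine {q1,q4} on symbol 1: members go to different blocks, giving {q1} and {q4}.
The partition is now stable with 5 blocks: {q0,q3} | {q5} | {q2} | {q1} | {q4}.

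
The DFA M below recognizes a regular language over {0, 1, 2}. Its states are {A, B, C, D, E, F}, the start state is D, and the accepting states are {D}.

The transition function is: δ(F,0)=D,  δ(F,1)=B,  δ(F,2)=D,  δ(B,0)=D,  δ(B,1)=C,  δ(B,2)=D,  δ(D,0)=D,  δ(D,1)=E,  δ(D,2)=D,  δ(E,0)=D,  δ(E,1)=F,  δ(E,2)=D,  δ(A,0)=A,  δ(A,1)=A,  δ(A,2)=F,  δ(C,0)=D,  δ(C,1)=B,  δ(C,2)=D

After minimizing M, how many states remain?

2

States {A} cannot be reached from the start state, so discard them.
P0 = {D} | {B,C,E,F}.
No further refinement is possible. Final partition (2 blocks): {D} | {B,C,E,F}.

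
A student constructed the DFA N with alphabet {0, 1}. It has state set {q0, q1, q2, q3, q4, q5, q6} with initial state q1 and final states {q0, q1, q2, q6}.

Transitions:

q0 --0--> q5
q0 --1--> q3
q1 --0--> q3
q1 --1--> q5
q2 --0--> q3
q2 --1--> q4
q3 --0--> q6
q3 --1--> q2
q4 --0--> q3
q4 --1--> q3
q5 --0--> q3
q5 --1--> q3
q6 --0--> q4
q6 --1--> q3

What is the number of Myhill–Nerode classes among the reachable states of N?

4

Reachable states from the start: {q1,q2,q3,q4,q5,q6}. Unreachable: {q0} — drop them.
P0 = {q1,q2,q6} | {q3,q4,q5}.
On input 0, block {q3,q4,q5} splits into {q4,q5} and {q3}.
Refine {q1,q2,q6} on symbol 0: members go to different blocks, giving {q1,q2} and {q6}.
Stable partition: {q1,q2} | {q4,q5} | {q3} | {q6} — 4 equivalence classes.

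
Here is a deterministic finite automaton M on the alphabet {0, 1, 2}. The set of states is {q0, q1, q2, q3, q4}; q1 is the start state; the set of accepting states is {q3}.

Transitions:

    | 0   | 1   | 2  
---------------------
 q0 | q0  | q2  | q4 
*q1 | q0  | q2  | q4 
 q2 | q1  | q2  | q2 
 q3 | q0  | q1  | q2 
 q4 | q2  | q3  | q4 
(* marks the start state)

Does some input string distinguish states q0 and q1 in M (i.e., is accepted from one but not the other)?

No

Every state is reachable, so we keep all 5.
Initial partition by acceptance: {q3} | {q0,q1,q2,q4}.
On input 1, block {q0,q1,q2,q4} splits into {q0,q1,q2} and {q4}.
Refine {q0,q1,q2} on symbol 2: members go to different blocks, giving {q0,q1} and {q2}.
The partition is now stable with 4 blocks: {q3} | {q0,q1} | {q4} | {q2}.
q0 and q1 lie in the same block of the stable partition, so they are equivalent — no string distinguishes them.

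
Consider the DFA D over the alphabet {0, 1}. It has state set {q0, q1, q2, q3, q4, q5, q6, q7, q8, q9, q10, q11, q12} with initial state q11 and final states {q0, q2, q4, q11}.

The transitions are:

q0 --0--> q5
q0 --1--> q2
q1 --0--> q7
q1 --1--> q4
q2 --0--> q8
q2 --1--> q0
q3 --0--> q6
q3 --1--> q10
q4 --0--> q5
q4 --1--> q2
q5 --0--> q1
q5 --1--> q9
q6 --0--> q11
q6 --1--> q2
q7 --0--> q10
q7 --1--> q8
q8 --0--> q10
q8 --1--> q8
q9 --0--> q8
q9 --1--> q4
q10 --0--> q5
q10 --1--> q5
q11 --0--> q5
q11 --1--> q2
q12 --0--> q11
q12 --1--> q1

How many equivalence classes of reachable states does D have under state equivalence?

6

States {q3,q6,q12} cannot be reached from the start state, so discard them.
Initial partition by acceptance: {q0,q2,q4,q11} | {q1,q5,q7,q8,q9,q10}.
On input 1, block {q1,q5,q7,q8,q9,q10} splits into {q5,q7,q8,q10} and {q1,q9}.
On input 0, block {q5,q7,q8,q10} splits into {q7,q8,q10} and {q5}.
Split {q0,q2,q4,q11} by δ(·,0) → {q0,q4,q11} and {q2}.
Split {q7,q8,q10} by δ(·,0) → {q7,q8} and {q10}.
No further refinement is possible. Final partition (6 blocks): {q0,q4,q11} | {q7,q8} | {q1,q9} | {q5} | {q2} | {q10}.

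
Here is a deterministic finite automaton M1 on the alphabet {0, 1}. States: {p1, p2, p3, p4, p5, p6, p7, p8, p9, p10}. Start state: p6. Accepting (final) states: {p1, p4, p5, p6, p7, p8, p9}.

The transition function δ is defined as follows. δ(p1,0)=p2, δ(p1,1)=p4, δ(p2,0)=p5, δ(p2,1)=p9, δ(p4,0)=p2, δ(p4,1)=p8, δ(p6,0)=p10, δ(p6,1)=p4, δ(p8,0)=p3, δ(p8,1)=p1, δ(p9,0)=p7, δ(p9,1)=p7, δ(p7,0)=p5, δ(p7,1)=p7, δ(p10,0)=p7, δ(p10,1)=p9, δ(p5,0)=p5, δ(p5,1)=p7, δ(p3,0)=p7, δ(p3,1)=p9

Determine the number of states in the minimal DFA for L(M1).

3

All states are reachable from the start state.
Start with accepting vs non-accepting: {p1,p4,p5,p6,p7,p8,p9} | {p2,p3,p10}.
Split {p1,p4,p5,p6,p7,p8,p9} by δ(·,0) → {p1,p4,p6,p8} and {p5,p7,p9}.
No further refinement is possible. Final partition (3 blocks): {p1,p4,p6,p8} | {p2,p3,p10} | {p5,p7,p9}.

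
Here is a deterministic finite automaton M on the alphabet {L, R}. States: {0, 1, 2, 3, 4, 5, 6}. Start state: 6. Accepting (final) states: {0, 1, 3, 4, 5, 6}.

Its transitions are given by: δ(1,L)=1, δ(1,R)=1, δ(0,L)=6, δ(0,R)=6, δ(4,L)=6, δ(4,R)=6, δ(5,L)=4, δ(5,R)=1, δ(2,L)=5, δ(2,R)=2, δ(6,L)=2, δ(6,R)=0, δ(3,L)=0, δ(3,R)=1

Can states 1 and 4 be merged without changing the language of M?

No

States {3} cannot be reached from the start state, so discard them.
Start with accepting vs non-accepting: {0,1,4,5,6} | {2}.
On input L, block {0,1,4,5,6} splits into {0,1,4,5} and {6}.
Split {0,1,4,5} by δ(·,L) → {0,4} and {1,5}.
Refine {1,5} on symbol L: members go to different blocks, giving {1} and {5}.
Stable partition: {0,4} | {2} | {6} | {1} | {5} — 5 equivalence classes.
1 and 4 end up in different blocks, so they are distinguishable. For instance, the string 'LL' is accepted from only 1.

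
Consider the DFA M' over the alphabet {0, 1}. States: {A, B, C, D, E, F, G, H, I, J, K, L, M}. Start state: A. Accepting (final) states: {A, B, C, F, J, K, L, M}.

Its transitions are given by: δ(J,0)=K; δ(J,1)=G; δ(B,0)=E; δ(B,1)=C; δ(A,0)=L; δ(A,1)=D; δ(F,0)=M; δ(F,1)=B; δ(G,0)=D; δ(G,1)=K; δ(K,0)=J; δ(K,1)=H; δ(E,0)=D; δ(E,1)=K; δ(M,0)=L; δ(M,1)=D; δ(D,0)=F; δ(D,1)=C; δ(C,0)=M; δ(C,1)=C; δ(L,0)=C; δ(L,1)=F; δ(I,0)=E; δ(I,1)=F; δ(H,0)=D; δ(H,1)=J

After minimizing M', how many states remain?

8

First remove the unreachable states {I}; 12 states remain.
Start with accepting vs non-accepting: {A,B,C,F,J,K,L,M} | {D,E,G,H}.
Refine {A,B,C,F,J,K,L,M} on symbol 0: members go to different blocks, giving {A,C,F,J,K,L,M} and {B}.
On input 1, block {A,C,F,J,K,L,M} splits into {A,J,K,M} and {C,L} and {F}.
Refine {A,J,K,M} on symbol 0: members go to different blocks, giving {A,M} and {J,K}.
Refine {D,E,G,H} on symbol 0: members go to different blocks, giving {E,G,H} and {D}.
Split {C,L} by δ(·,0) → {C} and {L}.
Stable partition: {A,M} | {E,G,H} | {B} | {C} | {F} | {J,K} | {D} | {L} — 8 equivalence classes.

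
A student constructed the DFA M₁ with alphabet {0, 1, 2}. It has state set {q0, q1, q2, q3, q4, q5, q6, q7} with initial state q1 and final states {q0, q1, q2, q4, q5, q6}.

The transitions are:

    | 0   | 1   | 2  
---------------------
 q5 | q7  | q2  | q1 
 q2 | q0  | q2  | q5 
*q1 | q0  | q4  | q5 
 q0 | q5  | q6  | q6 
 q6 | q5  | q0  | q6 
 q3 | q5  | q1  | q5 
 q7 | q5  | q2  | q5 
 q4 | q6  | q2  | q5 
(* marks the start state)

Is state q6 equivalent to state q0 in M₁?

Reachable states from the start: {q0,q1,q2,q4,q5,q6,q7}. Unreachable: {q3} — drop them.
Initial partition by acceptance: {q0,q1,q2,q4,q5,q6} | {q7}.
Refine {q0,q1,q2,q4,q5,q6} on symbol 0: members go to different blocks, giving {q0,q1,q2,q4,q6} and {q5}.
Refine {q0,q1,q2,q4,q6} on symbol 0: members go to different blocks, giving {q1,q2,q4} and {q0,q6}.
No further refinement is possible. Final partition (4 blocks): {q1,q2,q4} | {q7} | {q5} | {q0,q6}.
q6 and q0 lie in the same block of the stable partition, so they are equivalent — no string distinguishes them.

Yes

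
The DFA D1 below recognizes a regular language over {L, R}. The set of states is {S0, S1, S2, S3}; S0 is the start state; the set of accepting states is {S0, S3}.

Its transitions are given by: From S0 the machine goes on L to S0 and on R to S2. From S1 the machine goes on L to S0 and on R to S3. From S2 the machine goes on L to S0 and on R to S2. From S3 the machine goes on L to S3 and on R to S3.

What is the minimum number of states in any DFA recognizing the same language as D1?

2

States {S1,S3} cannot be reached from the start state, so discard them.
P0 = {S0} | {S2}.
Stable partition: {S0} | {S2} — 2 equivalence classes.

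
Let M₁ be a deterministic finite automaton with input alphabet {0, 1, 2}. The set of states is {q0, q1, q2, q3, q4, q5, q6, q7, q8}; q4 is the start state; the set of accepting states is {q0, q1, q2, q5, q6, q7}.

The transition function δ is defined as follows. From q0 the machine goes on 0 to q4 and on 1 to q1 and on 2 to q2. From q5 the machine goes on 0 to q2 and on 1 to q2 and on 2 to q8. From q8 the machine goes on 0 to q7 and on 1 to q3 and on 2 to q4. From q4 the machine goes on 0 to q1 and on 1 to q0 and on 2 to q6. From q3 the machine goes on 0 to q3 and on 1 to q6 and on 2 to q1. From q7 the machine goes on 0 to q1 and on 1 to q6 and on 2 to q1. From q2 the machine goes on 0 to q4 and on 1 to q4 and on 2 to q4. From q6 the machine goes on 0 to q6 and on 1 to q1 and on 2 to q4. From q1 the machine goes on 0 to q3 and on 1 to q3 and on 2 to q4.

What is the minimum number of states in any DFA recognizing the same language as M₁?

First remove the unreachable states {q5,q7,q8}; 6 states remain.
Initial partition by acceptance: {q0,q1,q2,q6} | {q3,q4}.
On input 0, block {q0,q1,q2,q6} splits into {q0,q1,q2} and {q6}.
On input 1, block {q0,q1,q2} splits into {q1,q2} and {q0}.
Split {q3,q4} by δ(·,0) → {q3} and {q4}.
On input 0, block {q1,q2} splits into {q1} and {q2}.
No further refinement is possible. Final partition (6 blocks): {q1} | {q3} | {q6} | {q0} | {q4} | {q2}.

6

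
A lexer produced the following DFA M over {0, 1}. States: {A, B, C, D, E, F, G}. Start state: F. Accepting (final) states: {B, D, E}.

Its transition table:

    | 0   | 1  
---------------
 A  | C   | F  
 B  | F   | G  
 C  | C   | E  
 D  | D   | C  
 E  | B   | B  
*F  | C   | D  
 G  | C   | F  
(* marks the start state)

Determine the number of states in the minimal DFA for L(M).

6

States {A} cannot be reached from the start state, so discard them.
Start with accepting vs non-accepting: {B,D,E} | {C,F,G}.
Split {B,D,E} by δ(·,0) → {D,E} and {B}.
Refine {D,E} on symbol 0: members go to different blocks, giving {D} and {E}.
On input 1, block {C,F,G} splits into {C} and {F} and {G}.
The partition is now stable with 6 blocks: {D} | {C} | {B} | {E} | {F} | {G}.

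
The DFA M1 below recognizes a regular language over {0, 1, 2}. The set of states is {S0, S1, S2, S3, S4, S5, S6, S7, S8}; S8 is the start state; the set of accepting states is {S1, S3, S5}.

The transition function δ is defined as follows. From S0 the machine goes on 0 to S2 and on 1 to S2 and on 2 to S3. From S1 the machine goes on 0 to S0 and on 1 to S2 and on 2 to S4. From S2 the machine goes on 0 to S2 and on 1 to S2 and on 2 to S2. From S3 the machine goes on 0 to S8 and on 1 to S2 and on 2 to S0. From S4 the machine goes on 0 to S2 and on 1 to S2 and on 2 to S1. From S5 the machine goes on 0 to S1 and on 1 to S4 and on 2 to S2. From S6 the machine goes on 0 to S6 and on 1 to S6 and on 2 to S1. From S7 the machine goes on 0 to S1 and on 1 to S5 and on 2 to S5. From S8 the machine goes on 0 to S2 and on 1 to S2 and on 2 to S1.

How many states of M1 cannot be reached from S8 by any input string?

3

No path from S8 leads to S5, S6, S7; the other 6 states are all reachable.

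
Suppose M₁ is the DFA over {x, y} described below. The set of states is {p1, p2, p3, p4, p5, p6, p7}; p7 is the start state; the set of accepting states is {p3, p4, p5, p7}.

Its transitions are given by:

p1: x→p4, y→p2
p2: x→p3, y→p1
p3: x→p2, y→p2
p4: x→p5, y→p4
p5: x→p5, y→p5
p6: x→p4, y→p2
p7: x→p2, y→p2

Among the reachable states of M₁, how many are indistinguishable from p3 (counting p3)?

2

Reachable states from the start: {p1,p2,p3,p4,p5,p7}. Unreachable: {p6} — drop them.
Start with accepting vs non-accepting: {p3,p4,p5,p7} | {p1,p2}.
Split {p3,p4,p5,p7} by δ(·,x) → {p3,p7} and {p4,p5}.
Split {p1,p2} by δ(·,x) → {p1} and {p2}.
No further refinement is possible. Final partition (4 blocks): {p3,p7} | {p1} | {p4,p5} | {p2}.
State p3 belongs to the block {p3,p7}, which has 2 states.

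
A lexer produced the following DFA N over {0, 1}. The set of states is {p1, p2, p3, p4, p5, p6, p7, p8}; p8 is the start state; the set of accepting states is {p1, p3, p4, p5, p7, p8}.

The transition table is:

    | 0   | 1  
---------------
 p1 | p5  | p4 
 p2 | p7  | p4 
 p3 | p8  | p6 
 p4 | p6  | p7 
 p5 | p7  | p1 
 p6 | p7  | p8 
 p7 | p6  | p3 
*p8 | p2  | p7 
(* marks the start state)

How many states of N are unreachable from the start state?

2

No path from p8 leads to p1, p5; the other 6 states are all reachable.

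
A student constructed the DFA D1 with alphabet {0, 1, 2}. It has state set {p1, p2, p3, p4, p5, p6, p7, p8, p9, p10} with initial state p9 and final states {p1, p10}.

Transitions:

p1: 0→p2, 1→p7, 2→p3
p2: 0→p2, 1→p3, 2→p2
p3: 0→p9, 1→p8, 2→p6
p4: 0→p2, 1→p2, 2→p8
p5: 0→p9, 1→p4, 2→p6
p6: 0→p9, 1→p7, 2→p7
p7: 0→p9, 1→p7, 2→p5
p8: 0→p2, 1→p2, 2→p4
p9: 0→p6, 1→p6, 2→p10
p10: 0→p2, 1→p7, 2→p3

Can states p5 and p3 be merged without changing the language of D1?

First remove the unreachable states {p1}; 9 states remain.
Start with accepting vs non-accepting: {p10} | {p2,p3,p4,p5,p6,p7,p8,p9}.
On input 2, block {p2,p3,p4,p5,p6,p7,p8,p9} splits into {p2,p3,p4,p5,p6,p7,p8} and {p9}.
Split {p2,p3,p4,p5,p6,p7,p8} by δ(·,0) → {p3,p5,p6,p7} and {p2,p4,p8}.
Split {p3,p5,p6,p7} by δ(·,1) → {p3,p5} and {p6,p7}.
Split {p2,p4,p8} by δ(·,1) → {p4,p8} and {p2}.
Refine {p6,p7} on symbol 2: members go to different blocks, giving {p6} and {p7}.
No further refinement is possible. Final partition (7 blocks): {p10} | {p3,p5} | {p9} | {p4,p8} | {p6} | {p2} | {p7}.
p5 and p3 lie in the same block of the stable partition, so they are equivalent — no string distinguishes them.

Yes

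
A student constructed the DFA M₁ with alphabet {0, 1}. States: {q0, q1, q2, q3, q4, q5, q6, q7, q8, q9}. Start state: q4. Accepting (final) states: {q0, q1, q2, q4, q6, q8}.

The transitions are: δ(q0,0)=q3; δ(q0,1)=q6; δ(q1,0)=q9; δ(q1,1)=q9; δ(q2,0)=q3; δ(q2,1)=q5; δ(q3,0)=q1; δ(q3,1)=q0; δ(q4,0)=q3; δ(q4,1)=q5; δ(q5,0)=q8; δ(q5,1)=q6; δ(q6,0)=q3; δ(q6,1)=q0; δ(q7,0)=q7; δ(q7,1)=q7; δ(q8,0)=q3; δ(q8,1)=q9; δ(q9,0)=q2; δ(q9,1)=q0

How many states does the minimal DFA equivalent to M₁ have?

Reachable states from the start: {q0,q1,q2,q3,q4,q5,q6,q8,q9}. Unreachable: {q7} — drop them.
P0 = {q0,q1,q2,q4,q6,q8} | {q3,q5,q9}.
On input 1, block {q0,q1,q2,q4,q6,q8} splits into {q1,q2,q4,q8} and {q0,q6}.
The partition is now stable with 3 blocks: {q1,q2,q4,q8} | {q3,q5,q9} | {q0,q6}.

3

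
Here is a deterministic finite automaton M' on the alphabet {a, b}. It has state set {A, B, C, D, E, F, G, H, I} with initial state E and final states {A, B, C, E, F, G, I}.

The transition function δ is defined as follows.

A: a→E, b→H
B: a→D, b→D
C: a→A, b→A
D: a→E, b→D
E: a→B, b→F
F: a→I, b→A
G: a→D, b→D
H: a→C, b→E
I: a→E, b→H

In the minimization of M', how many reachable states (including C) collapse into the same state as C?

First remove the unreachable states {G}; 8 states remain.
Start with accepting vs non-accepting: {A,B,C,E,F,I} | {D,H}.
On input a, block {A,B,C,E,F,I} splits into {A,C,E,F,I} and {B}.
On input a, block {A,C,E,F,I} splits into {A,C,F,I} and {E}.
On input a, block {A,C,F,I} splits into {A,I} and {C,F}.
Refine {D,H} on symbol a: members go to different blocks, giving {D} and {H}.
The partition is now stable with 6 blocks: {A,I} | {D} | {B} | {E} | {C,F} | {H}.
The equivalence class containing C is {C,F}, of size 2.

2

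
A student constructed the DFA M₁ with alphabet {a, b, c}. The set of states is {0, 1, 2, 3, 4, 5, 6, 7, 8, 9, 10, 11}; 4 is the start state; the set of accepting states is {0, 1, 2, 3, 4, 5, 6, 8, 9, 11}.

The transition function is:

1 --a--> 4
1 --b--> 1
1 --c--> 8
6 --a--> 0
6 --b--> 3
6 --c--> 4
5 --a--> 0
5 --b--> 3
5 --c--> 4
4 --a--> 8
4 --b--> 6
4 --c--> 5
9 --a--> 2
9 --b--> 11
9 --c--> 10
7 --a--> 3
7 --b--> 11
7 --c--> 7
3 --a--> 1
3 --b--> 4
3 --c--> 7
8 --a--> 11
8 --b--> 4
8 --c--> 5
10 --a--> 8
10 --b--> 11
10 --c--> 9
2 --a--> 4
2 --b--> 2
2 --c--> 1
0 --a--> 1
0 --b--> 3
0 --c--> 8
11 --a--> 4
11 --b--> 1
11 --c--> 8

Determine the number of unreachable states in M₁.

3

No path from 4 leads to 2, 9, 10; the other 9 states are all reachable.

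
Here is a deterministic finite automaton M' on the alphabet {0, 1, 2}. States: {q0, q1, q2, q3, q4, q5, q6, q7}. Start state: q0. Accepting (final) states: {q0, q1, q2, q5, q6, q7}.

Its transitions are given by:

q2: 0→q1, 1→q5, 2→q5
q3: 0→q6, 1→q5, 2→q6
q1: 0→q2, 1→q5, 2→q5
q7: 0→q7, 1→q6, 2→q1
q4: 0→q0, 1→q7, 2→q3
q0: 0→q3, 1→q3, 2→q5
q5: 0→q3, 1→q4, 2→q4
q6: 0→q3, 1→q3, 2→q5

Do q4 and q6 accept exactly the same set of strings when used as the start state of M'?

All states are reachable from the start state.
Start with accepting vs non-accepting: {q0,q1,q2,q5,q6,q7} | {q3,q4}.
Refine {q0,q1,q2,q5,q6,q7} on symbol 0: members go to different blocks, giving {q0,q5,q6} and {q1,q2,q7}.
Refine {q0,q5,q6} on symbol 2: members go to different blocks, giving {q0,q6} and {q5}.
Refine {q3,q4} on symbol 1: members go to different blocks, giving {q3} and {q4}.
On input 1, block {q1,q2,q7} splits into {q1,q2} and {q7}.
No further refinement is possible. Final partition (6 blocks): {q0,q6} | {q3} | {q1,q2} | {q5} | {q4} | {q7}.
q4 and q6 end up in different blocks, so they are distinguishable. For instance, the string 'ε' is accepted from only q6.

No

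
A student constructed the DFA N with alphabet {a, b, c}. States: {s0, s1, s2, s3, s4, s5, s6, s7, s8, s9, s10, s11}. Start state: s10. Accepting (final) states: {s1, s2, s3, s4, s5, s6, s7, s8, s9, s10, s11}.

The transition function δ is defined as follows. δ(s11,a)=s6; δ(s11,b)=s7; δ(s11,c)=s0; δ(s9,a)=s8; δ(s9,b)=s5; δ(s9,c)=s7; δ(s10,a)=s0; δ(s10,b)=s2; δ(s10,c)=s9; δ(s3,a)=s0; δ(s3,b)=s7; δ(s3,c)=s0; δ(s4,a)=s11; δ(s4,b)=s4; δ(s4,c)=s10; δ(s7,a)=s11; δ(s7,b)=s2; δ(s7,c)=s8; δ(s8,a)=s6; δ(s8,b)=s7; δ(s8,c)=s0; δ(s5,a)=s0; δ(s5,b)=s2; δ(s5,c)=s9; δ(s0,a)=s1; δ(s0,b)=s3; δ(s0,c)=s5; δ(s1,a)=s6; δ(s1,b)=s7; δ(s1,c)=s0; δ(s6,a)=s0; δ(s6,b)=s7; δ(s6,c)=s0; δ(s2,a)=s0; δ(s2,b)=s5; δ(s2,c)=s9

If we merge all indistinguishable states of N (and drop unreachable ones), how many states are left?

6

First remove the unreachable states {s4}; 11 states remain.
Start with accepting vs non-accepting: {s1,s2,s3,s5,s6,s7,s8,s9,s10,s11} | {s0}.
Refine {s1,s2,s3,s5,s6,s7,s8,s9,s10,s11} on symbol a: members go to different blocks, giving {s1,s7,s8,s9,s11} and {s2,s3,s5,s6,s10}.
On input a, block {s1,s7,s8,s9,s11} splits into {s1,s8,s11} and {s7,s9}.
Split {s2,s3,s5,s6,s10} by δ(·,b) → {s2,s5,s10} and {s3,s6}.
On input c, block {s7,s9} splits into {s7} and {s9}.
The partition is now stable with 6 blocks: {s1,s8,s11} | {s0} | {s2,s5,s10} | {s7} | {s3,s6} | {s9}.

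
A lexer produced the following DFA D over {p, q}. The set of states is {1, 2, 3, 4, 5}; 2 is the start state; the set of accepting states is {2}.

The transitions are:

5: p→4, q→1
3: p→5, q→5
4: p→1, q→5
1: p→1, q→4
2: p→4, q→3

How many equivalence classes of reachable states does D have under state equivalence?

Every state is reachable, so we keep all 5.
Initial partition by acceptance: {2} | {1,3,4,5}.
The partition is now stable with 2 blocks: {2} | {1,3,4,5}.

2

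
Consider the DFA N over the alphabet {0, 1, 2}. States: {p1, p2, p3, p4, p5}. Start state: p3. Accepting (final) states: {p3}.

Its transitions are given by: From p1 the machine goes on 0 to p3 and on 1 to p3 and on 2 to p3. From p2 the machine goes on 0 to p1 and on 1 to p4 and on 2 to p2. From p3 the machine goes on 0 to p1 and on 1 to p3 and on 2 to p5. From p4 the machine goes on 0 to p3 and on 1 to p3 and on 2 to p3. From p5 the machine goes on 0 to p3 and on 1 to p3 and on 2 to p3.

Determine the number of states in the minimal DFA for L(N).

2

States {p2,p4} cannot be reached from the start state, so discard them.
P0 = {p3} | {p1,p5}.
No further refinement is possible. Final partition (2 blocks): {p3} | {p1,p5}.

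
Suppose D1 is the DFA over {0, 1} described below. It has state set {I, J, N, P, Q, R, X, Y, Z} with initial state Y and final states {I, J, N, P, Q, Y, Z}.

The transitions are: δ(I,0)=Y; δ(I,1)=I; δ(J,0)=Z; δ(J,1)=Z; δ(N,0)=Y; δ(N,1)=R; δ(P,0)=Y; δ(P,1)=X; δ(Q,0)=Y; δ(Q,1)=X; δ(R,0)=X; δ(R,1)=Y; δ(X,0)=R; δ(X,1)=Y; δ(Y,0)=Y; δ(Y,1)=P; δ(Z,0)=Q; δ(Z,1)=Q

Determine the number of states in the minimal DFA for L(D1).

3

States {I,J,N,Q,Z} cannot be reached from the start state, so discard them.
Start with accepting vs non-accepting: {P,Y} | {R,X}.
Refine {P,Y} on symbol 1: members go to different blocks, giving {P} and {Y}.
Stable partition: {P} | {R,X} | {Y} — 3 equivalence classes.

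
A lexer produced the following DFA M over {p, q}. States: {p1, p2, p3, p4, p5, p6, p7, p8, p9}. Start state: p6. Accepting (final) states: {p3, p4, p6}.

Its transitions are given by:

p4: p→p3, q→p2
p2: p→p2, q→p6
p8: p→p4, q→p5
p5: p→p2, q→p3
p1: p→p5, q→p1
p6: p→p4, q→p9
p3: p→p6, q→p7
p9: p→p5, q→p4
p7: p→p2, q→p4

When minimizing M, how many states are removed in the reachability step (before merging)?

Starting at p6 and following transitions, the reachable set is {p2, p3, p4, p5, p6, p7, p9}. That leaves p1, p8 unreachable — 2 in total.

2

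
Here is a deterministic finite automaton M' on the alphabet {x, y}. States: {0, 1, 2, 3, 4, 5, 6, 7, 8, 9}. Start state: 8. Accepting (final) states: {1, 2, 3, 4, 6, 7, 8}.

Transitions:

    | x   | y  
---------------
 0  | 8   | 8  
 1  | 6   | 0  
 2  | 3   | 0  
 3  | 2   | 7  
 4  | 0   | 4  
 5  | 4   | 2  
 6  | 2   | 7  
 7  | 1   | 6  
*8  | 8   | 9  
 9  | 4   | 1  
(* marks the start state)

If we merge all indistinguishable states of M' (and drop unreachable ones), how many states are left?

Reachable states from the start: {0,1,2,3,4,6,7,8,9}. Unreachable: {5} — drop them.
P0 = {1,2,3,4,6,7,8} | {0,9}.
Refine {1,2,3,4,6,7,8} on symbol x: members go to different blocks, giving {1,2,3,6,7,8} and {4}.
Refine {1,2,3,6,7,8} on symbol y: members go to different blocks, giving {1,2,8} and {3,6,7}.
Split {1,2,8} by δ(·,x) → {1,2} and {8}.
Split {0,9} by δ(·,x) → {0} and {9}.
The partition is now stable with 6 blocks: {1,2} | {0} | {4} | {3,6,7} | {8} | {9}.

6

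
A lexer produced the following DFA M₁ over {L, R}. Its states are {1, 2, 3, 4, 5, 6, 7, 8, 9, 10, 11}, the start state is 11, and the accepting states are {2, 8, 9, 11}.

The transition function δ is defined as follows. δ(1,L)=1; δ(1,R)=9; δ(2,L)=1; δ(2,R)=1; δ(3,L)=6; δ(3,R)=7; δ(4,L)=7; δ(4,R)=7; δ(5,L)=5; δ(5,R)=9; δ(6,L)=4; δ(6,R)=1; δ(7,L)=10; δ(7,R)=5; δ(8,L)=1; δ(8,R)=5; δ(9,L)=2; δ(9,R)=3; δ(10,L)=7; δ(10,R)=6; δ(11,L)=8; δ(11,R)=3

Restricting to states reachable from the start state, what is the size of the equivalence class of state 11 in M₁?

2

Every state is reachable, so we keep all 11.
P0 = {2,8,9,11} | {1,3,4,5,6,7,10}.
Refine {2,8,9,11} on symbol L: members go to different blocks, giving {2,8} and {9,11}.
On input R, block {1,3,4,5,6,7,10} splits into {3,4,6,7,10} and {1,5}.
Split {3,4,6,7,10} by δ(·,R) → {3,4,10} and {6,7}.
Stable partition: {2,8} | {3,4,10} | {9,11} | {1,5} | {6,7} — 5 equivalence classes.
State 11 belongs to the block {9,11}, which has 2 states.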